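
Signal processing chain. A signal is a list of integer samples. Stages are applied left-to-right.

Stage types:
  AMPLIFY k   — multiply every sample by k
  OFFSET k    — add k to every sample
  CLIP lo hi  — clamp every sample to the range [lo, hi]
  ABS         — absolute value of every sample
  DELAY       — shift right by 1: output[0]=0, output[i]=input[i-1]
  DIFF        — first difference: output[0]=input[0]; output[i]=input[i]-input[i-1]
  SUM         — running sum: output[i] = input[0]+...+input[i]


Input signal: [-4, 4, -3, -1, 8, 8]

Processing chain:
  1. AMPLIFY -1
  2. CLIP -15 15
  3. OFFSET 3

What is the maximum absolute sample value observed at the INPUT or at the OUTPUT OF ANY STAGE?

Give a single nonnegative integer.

Input: [-4, 4, -3, -1, 8, 8] (max |s|=8)
Stage 1 (AMPLIFY -1): -4*-1=4, 4*-1=-4, -3*-1=3, -1*-1=1, 8*-1=-8, 8*-1=-8 -> [4, -4, 3, 1, -8, -8] (max |s|=8)
Stage 2 (CLIP -15 15): clip(4,-15,15)=4, clip(-4,-15,15)=-4, clip(3,-15,15)=3, clip(1,-15,15)=1, clip(-8,-15,15)=-8, clip(-8,-15,15)=-8 -> [4, -4, 3, 1, -8, -8] (max |s|=8)
Stage 3 (OFFSET 3): 4+3=7, -4+3=-1, 3+3=6, 1+3=4, -8+3=-5, -8+3=-5 -> [7, -1, 6, 4, -5, -5] (max |s|=7)
Overall max amplitude: 8

Answer: 8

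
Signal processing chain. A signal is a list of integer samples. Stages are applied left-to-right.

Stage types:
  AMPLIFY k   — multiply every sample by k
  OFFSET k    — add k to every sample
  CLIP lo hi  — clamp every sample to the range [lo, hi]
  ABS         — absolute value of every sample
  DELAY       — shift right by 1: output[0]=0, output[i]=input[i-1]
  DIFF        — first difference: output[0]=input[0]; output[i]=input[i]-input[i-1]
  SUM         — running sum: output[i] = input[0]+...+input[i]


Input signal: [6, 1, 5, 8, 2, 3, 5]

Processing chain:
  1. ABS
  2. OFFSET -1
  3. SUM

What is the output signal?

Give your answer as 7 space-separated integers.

Answer: 5 5 9 16 17 19 23

Derivation:
Input: [6, 1, 5, 8, 2, 3, 5]
Stage 1 (ABS): |6|=6, |1|=1, |5|=5, |8|=8, |2|=2, |3|=3, |5|=5 -> [6, 1, 5, 8, 2, 3, 5]
Stage 2 (OFFSET -1): 6+-1=5, 1+-1=0, 5+-1=4, 8+-1=7, 2+-1=1, 3+-1=2, 5+-1=4 -> [5, 0, 4, 7, 1, 2, 4]
Stage 3 (SUM): sum[0..0]=5, sum[0..1]=5, sum[0..2]=9, sum[0..3]=16, sum[0..4]=17, sum[0..5]=19, sum[0..6]=23 -> [5, 5, 9, 16, 17, 19, 23]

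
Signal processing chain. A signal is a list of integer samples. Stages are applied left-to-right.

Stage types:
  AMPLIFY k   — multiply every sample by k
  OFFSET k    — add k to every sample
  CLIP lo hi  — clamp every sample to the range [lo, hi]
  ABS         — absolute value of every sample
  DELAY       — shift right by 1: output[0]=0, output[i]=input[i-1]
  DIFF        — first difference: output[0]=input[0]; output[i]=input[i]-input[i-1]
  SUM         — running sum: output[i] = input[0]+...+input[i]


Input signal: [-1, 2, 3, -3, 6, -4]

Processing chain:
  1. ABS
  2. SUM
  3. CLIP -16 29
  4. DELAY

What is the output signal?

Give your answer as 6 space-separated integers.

Input: [-1, 2, 3, -3, 6, -4]
Stage 1 (ABS): |-1|=1, |2|=2, |3|=3, |-3|=3, |6|=6, |-4|=4 -> [1, 2, 3, 3, 6, 4]
Stage 2 (SUM): sum[0..0]=1, sum[0..1]=3, sum[0..2]=6, sum[0..3]=9, sum[0..4]=15, sum[0..5]=19 -> [1, 3, 6, 9, 15, 19]
Stage 3 (CLIP -16 29): clip(1,-16,29)=1, clip(3,-16,29)=3, clip(6,-16,29)=6, clip(9,-16,29)=9, clip(15,-16,29)=15, clip(19,-16,29)=19 -> [1, 3, 6, 9, 15, 19]
Stage 4 (DELAY): [0, 1, 3, 6, 9, 15] = [0, 1, 3, 6, 9, 15] -> [0, 1, 3, 6, 9, 15]

Answer: 0 1 3 6 9 15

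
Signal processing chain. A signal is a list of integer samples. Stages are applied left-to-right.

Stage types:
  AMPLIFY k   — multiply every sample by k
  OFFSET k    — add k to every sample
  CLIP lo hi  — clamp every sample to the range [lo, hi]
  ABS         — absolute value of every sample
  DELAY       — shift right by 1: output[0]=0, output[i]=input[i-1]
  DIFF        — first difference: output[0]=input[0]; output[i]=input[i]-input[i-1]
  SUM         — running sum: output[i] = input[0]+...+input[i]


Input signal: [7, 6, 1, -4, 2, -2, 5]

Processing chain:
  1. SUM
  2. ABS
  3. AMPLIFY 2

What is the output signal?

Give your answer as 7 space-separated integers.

Input: [7, 6, 1, -4, 2, -2, 5]
Stage 1 (SUM): sum[0..0]=7, sum[0..1]=13, sum[0..2]=14, sum[0..3]=10, sum[0..4]=12, sum[0..5]=10, sum[0..6]=15 -> [7, 13, 14, 10, 12, 10, 15]
Stage 2 (ABS): |7|=7, |13|=13, |14|=14, |10|=10, |12|=12, |10|=10, |15|=15 -> [7, 13, 14, 10, 12, 10, 15]
Stage 3 (AMPLIFY 2): 7*2=14, 13*2=26, 14*2=28, 10*2=20, 12*2=24, 10*2=20, 15*2=30 -> [14, 26, 28, 20, 24, 20, 30]

Answer: 14 26 28 20 24 20 30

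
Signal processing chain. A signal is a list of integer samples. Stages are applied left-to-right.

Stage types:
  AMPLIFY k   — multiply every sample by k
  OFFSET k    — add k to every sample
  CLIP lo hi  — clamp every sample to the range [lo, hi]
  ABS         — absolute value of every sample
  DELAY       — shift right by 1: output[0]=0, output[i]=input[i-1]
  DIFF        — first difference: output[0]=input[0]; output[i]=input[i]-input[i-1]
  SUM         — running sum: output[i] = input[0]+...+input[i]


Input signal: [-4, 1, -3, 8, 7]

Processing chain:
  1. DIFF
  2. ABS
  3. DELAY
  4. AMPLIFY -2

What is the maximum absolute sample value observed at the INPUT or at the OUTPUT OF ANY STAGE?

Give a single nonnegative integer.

Input: [-4, 1, -3, 8, 7] (max |s|=8)
Stage 1 (DIFF): s[0]=-4, 1--4=5, -3-1=-4, 8--3=11, 7-8=-1 -> [-4, 5, -4, 11, -1] (max |s|=11)
Stage 2 (ABS): |-4|=4, |5|=5, |-4|=4, |11|=11, |-1|=1 -> [4, 5, 4, 11, 1] (max |s|=11)
Stage 3 (DELAY): [0, 4, 5, 4, 11] = [0, 4, 5, 4, 11] -> [0, 4, 5, 4, 11] (max |s|=11)
Stage 4 (AMPLIFY -2): 0*-2=0, 4*-2=-8, 5*-2=-10, 4*-2=-8, 11*-2=-22 -> [0, -8, -10, -8, -22] (max |s|=22)
Overall max amplitude: 22

Answer: 22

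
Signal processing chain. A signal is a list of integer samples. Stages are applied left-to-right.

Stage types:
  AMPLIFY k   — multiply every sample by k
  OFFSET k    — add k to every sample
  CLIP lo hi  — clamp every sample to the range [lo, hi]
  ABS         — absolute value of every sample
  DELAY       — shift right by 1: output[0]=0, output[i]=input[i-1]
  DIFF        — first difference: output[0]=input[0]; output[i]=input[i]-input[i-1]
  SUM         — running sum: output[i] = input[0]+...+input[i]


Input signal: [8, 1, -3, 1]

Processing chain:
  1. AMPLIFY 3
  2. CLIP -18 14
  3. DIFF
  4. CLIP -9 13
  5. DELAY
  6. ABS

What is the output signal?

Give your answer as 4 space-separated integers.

Input: [8, 1, -3, 1]
Stage 1 (AMPLIFY 3): 8*3=24, 1*3=3, -3*3=-9, 1*3=3 -> [24, 3, -9, 3]
Stage 2 (CLIP -18 14): clip(24,-18,14)=14, clip(3,-18,14)=3, clip(-9,-18,14)=-9, clip(3,-18,14)=3 -> [14, 3, -9, 3]
Stage 3 (DIFF): s[0]=14, 3-14=-11, -9-3=-12, 3--9=12 -> [14, -11, -12, 12]
Stage 4 (CLIP -9 13): clip(14,-9,13)=13, clip(-11,-9,13)=-9, clip(-12,-9,13)=-9, clip(12,-9,13)=12 -> [13, -9, -9, 12]
Stage 5 (DELAY): [0, 13, -9, -9] = [0, 13, -9, -9] -> [0, 13, -9, -9]
Stage 6 (ABS): |0|=0, |13|=13, |-9|=9, |-9|=9 -> [0, 13, 9, 9]

Answer: 0 13 9 9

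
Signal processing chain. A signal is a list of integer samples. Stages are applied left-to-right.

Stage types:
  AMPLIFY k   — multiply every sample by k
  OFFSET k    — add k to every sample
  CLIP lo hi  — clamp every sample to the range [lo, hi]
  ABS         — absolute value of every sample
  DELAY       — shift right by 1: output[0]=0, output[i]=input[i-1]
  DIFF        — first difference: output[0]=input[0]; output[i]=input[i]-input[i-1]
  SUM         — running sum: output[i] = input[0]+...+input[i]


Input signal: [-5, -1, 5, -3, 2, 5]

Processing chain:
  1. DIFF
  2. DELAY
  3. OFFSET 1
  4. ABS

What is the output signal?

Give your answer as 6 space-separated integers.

Input: [-5, -1, 5, -3, 2, 5]
Stage 1 (DIFF): s[0]=-5, -1--5=4, 5--1=6, -3-5=-8, 2--3=5, 5-2=3 -> [-5, 4, 6, -8, 5, 3]
Stage 2 (DELAY): [0, -5, 4, 6, -8, 5] = [0, -5, 4, 6, -8, 5] -> [0, -5, 4, 6, -8, 5]
Stage 3 (OFFSET 1): 0+1=1, -5+1=-4, 4+1=5, 6+1=7, -8+1=-7, 5+1=6 -> [1, -4, 5, 7, -7, 6]
Stage 4 (ABS): |1|=1, |-4|=4, |5|=5, |7|=7, |-7|=7, |6|=6 -> [1, 4, 5, 7, 7, 6]

Answer: 1 4 5 7 7 6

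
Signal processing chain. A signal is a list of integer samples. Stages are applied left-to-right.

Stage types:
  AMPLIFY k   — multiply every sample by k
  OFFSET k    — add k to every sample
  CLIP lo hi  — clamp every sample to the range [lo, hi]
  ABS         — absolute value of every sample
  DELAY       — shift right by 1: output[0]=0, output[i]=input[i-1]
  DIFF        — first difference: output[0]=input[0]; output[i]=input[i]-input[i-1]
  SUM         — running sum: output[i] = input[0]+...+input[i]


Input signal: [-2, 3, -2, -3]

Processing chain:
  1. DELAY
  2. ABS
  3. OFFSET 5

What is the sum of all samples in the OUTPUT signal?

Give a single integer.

Answer: 27

Derivation:
Input: [-2, 3, -2, -3]
Stage 1 (DELAY): [0, -2, 3, -2] = [0, -2, 3, -2] -> [0, -2, 3, -2]
Stage 2 (ABS): |0|=0, |-2|=2, |3|=3, |-2|=2 -> [0, 2, 3, 2]
Stage 3 (OFFSET 5): 0+5=5, 2+5=7, 3+5=8, 2+5=7 -> [5, 7, 8, 7]
Output sum: 27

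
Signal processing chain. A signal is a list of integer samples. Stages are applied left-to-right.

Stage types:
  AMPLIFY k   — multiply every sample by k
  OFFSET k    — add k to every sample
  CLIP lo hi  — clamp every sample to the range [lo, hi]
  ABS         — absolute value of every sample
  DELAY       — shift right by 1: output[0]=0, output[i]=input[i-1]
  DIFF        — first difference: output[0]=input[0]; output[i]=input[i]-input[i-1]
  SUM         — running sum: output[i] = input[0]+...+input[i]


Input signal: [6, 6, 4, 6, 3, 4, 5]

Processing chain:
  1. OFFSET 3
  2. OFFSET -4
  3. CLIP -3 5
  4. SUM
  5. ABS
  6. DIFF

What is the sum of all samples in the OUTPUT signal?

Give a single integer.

Answer: 27

Derivation:
Input: [6, 6, 4, 6, 3, 4, 5]
Stage 1 (OFFSET 3): 6+3=9, 6+3=9, 4+3=7, 6+3=9, 3+3=6, 4+3=7, 5+3=8 -> [9, 9, 7, 9, 6, 7, 8]
Stage 2 (OFFSET -4): 9+-4=5, 9+-4=5, 7+-4=3, 9+-4=5, 6+-4=2, 7+-4=3, 8+-4=4 -> [5, 5, 3, 5, 2, 3, 4]
Stage 3 (CLIP -3 5): clip(5,-3,5)=5, clip(5,-3,5)=5, clip(3,-3,5)=3, clip(5,-3,5)=5, clip(2,-3,5)=2, clip(3,-3,5)=3, clip(4,-3,5)=4 -> [5, 5, 3, 5, 2, 3, 4]
Stage 4 (SUM): sum[0..0]=5, sum[0..1]=10, sum[0..2]=13, sum[0..3]=18, sum[0..4]=20, sum[0..5]=23, sum[0..6]=27 -> [5, 10, 13, 18, 20, 23, 27]
Stage 5 (ABS): |5|=5, |10|=10, |13|=13, |18|=18, |20|=20, |23|=23, |27|=27 -> [5, 10, 13, 18, 20, 23, 27]
Stage 6 (DIFF): s[0]=5, 10-5=5, 13-10=3, 18-13=5, 20-18=2, 23-20=3, 27-23=4 -> [5, 5, 3, 5, 2, 3, 4]
Output sum: 27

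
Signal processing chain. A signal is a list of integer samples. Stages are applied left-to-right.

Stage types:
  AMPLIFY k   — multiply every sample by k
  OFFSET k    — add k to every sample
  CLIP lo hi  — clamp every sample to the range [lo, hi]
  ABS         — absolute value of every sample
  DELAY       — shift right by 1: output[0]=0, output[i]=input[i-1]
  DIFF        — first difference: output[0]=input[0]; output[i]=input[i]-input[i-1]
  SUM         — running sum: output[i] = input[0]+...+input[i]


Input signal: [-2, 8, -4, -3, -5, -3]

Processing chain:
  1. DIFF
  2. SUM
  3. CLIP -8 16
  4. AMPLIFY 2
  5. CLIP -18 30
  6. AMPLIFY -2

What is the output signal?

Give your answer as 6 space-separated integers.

Answer: 8 -32 16 12 20 12

Derivation:
Input: [-2, 8, -4, -3, -5, -3]
Stage 1 (DIFF): s[0]=-2, 8--2=10, -4-8=-12, -3--4=1, -5--3=-2, -3--5=2 -> [-2, 10, -12, 1, -2, 2]
Stage 2 (SUM): sum[0..0]=-2, sum[0..1]=8, sum[0..2]=-4, sum[0..3]=-3, sum[0..4]=-5, sum[0..5]=-3 -> [-2, 8, -4, -3, -5, -3]
Stage 3 (CLIP -8 16): clip(-2,-8,16)=-2, clip(8,-8,16)=8, clip(-4,-8,16)=-4, clip(-3,-8,16)=-3, clip(-5,-8,16)=-5, clip(-3,-8,16)=-3 -> [-2, 8, -4, -3, -5, -3]
Stage 4 (AMPLIFY 2): -2*2=-4, 8*2=16, -4*2=-8, -3*2=-6, -5*2=-10, -3*2=-6 -> [-4, 16, -8, -6, -10, -6]
Stage 5 (CLIP -18 30): clip(-4,-18,30)=-4, clip(16,-18,30)=16, clip(-8,-18,30)=-8, clip(-6,-18,30)=-6, clip(-10,-18,30)=-10, clip(-6,-18,30)=-6 -> [-4, 16, -8, -6, -10, -6]
Stage 6 (AMPLIFY -2): -4*-2=8, 16*-2=-32, -8*-2=16, -6*-2=12, -10*-2=20, -6*-2=12 -> [8, -32, 16, 12, 20, 12]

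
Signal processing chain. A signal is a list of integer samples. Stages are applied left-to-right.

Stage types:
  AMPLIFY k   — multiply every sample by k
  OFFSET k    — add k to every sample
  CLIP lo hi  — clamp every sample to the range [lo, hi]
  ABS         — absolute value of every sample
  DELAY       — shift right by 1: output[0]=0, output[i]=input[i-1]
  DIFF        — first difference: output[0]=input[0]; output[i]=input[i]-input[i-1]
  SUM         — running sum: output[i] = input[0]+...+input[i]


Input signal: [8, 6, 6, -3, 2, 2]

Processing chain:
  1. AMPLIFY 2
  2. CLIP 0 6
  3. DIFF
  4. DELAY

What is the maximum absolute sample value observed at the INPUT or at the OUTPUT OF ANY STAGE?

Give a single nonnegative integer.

Answer: 16

Derivation:
Input: [8, 6, 6, -3, 2, 2] (max |s|=8)
Stage 1 (AMPLIFY 2): 8*2=16, 6*2=12, 6*2=12, -3*2=-6, 2*2=4, 2*2=4 -> [16, 12, 12, -6, 4, 4] (max |s|=16)
Stage 2 (CLIP 0 6): clip(16,0,6)=6, clip(12,0,6)=6, clip(12,0,6)=6, clip(-6,0,6)=0, clip(4,0,6)=4, clip(4,0,6)=4 -> [6, 6, 6, 0, 4, 4] (max |s|=6)
Stage 3 (DIFF): s[0]=6, 6-6=0, 6-6=0, 0-6=-6, 4-0=4, 4-4=0 -> [6, 0, 0, -6, 4, 0] (max |s|=6)
Stage 4 (DELAY): [0, 6, 0, 0, -6, 4] = [0, 6, 0, 0, -6, 4] -> [0, 6, 0, 0, -6, 4] (max |s|=6)
Overall max amplitude: 16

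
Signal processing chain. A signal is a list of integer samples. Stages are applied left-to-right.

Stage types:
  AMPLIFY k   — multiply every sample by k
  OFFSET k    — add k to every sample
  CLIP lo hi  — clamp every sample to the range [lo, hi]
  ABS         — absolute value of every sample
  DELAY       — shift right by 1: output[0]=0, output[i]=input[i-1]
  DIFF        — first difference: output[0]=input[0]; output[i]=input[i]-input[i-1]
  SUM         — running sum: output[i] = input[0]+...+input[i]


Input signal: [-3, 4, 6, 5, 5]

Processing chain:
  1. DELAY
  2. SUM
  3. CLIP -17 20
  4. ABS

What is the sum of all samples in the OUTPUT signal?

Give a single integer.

Input: [-3, 4, 6, 5, 5]
Stage 1 (DELAY): [0, -3, 4, 6, 5] = [0, -3, 4, 6, 5] -> [0, -3, 4, 6, 5]
Stage 2 (SUM): sum[0..0]=0, sum[0..1]=-3, sum[0..2]=1, sum[0..3]=7, sum[0..4]=12 -> [0, -3, 1, 7, 12]
Stage 3 (CLIP -17 20): clip(0,-17,20)=0, clip(-3,-17,20)=-3, clip(1,-17,20)=1, clip(7,-17,20)=7, clip(12,-17,20)=12 -> [0, -3, 1, 7, 12]
Stage 4 (ABS): |0|=0, |-3|=3, |1|=1, |7|=7, |12|=12 -> [0, 3, 1, 7, 12]
Output sum: 23

Answer: 23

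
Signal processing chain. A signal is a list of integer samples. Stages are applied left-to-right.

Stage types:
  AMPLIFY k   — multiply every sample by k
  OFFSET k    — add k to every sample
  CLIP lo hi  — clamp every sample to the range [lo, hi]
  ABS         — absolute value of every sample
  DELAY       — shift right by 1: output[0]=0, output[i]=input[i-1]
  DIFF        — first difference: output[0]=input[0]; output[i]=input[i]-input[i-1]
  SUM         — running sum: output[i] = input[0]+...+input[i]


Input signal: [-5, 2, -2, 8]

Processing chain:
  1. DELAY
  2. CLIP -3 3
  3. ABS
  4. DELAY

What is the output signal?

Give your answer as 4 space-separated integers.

Answer: 0 0 3 2

Derivation:
Input: [-5, 2, -2, 8]
Stage 1 (DELAY): [0, -5, 2, -2] = [0, -5, 2, -2] -> [0, -5, 2, -2]
Stage 2 (CLIP -3 3): clip(0,-3,3)=0, clip(-5,-3,3)=-3, clip(2,-3,3)=2, clip(-2,-3,3)=-2 -> [0, -3, 2, -2]
Stage 3 (ABS): |0|=0, |-3|=3, |2|=2, |-2|=2 -> [0, 3, 2, 2]
Stage 4 (DELAY): [0, 0, 3, 2] = [0, 0, 3, 2] -> [0, 0, 3, 2]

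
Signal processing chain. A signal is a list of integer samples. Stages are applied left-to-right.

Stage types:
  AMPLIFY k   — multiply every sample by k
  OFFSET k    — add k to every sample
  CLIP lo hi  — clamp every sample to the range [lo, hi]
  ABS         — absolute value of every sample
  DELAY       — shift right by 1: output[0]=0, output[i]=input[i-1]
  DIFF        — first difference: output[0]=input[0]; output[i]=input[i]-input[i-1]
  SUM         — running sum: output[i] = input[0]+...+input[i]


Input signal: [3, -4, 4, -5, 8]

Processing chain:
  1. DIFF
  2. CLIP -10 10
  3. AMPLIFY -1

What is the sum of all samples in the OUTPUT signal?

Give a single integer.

Answer: -5

Derivation:
Input: [3, -4, 4, -5, 8]
Stage 1 (DIFF): s[0]=3, -4-3=-7, 4--4=8, -5-4=-9, 8--5=13 -> [3, -7, 8, -9, 13]
Stage 2 (CLIP -10 10): clip(3,-10,10)=3, clip(-7,-10,10)=-7, clip(8,-10,10)=8, clip(-9,-10,10)=-9, clip(13,-10,10)=10 -> [3, -7, 8, -9, 10]
Stage 3 (AMPLIFY -1): 3*-1=-3, -7*-1=7, 8*-1=-8, -9*-1=9, 10*-1=-10 -> [-3, 7, -8, 9, -10]
Output sum: -5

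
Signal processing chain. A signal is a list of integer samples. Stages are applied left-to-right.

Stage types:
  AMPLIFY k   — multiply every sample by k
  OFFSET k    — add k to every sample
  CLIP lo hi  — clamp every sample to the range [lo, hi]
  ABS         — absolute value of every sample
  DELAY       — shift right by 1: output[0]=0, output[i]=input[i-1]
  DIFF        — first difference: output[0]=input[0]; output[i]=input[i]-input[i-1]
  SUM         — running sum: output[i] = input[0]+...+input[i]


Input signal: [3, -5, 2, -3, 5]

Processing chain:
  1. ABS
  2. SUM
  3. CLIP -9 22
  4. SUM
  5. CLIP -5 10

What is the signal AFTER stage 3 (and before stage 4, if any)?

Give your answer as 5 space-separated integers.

Answer: 3 8 10 13 18

Derivation:
Input: [3, -5, 2, -3, 5]
Stage 1 (ABS): |3|=3, |-5|=5, |2|=2, |-3|=3, |5|=5 -> [3, 5, 2, 3, 5]
Stage 2 (SUM): sum[0..0]=3, sum[0..1]=8, sum[0..2]=10, sum[0..3]=13, sum[0..4]=18 -> [3, 8, 10, 13, 18]
Stage 3 (CLIP -9 22): clip(3,-9,22)=3, clip(8,-9,22)=8, clip(10,-9,22)=10, clip(13,-9,22)=13, clip(18,-9,22)=18 -> [3, 8, 10, 13, 18]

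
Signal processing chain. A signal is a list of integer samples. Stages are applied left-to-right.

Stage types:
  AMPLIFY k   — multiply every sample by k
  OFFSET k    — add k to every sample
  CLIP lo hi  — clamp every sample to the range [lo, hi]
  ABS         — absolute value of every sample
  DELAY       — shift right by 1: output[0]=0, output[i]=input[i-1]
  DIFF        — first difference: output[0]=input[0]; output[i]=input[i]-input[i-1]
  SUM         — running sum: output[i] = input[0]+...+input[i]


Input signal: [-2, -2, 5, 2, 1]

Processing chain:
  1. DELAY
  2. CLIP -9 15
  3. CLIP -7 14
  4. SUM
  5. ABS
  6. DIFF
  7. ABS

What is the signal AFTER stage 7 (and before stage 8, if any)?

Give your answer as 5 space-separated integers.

Answer: 0 2 2 3 2

Derivation:
Input: [-2, -2, 5, 2, 1]
Stage 1 (DELAY): [0, -2, -2, 5, 2] = [0, -2, -2, 5, 2] -> [0, -2, -2, 5, 2]
Stage 2 (CLIP -9 15): clip(0,-9,15)=0, clip(-2,-9,15)=-2, clip(-2,-9,15)=-2, clip(5,-9,15)=5, clip(2,-9,15)=2 -> [0, -2, -2, 5, 2]
Stage 3 (CLIP -7 14): clip(0,-7,14)=0, clip(-2,-7,14)=-2, clip(-2,-7,14)=-2, clip(5,-7,14)=5, clip(2,-7,14)=2 -> [0, -2, -2, 5, 2]
Stage 4 (SUM): sum[0..0]=0, sum[0..1]=-2, sum[0..2]=-4, sum[0..3]=1, sum[0..4]=3 -> [0, -2, -4, 1, 3]
Stage 5 (ABS): |0|=0, |-2|=2, |-4|=4, |1|=1, |3|=3 -> [0, 2, 4, 1, 3]
Stage 6 (DIFF): s[0]=0, 2-0=2, 4-2=2, 1-4=-3, 3-1=2 -> [0, 2, 2, -3, 2]
Stage 7 (ABS): |0|=0, |2|=2, |2|=2, |-3|=3, |2|=2 -> [0, 2, 2, 3, 2]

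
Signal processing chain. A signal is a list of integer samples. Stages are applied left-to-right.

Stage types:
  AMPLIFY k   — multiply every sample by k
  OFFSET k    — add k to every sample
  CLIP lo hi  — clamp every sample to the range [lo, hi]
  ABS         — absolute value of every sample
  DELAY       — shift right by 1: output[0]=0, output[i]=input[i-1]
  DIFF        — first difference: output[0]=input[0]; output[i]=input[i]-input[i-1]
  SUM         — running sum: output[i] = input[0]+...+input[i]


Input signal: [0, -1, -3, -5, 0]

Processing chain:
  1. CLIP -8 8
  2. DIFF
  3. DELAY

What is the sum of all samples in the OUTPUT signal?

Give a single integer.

Input: [0, -1, -3, -5, 0]
Stage 1 (CLIP -8 8): clip(0,-8,8)=0, clip(-1,-8,8)=-1, clip(-3,-8,8)=-3, clip(-5,-8,8)=-5, clip(0,-8,8)=0 -> [0, -1, -3, -5, 0]
Stage 2 (DIFF): s[0]=0, -1-0=-1, -3--1=-2, -5--3=-2, 0--5=5 -> [0, -1, -2, -2, 5]
Stage 3 (DELAY): [0, 0, -1, -2, -2] = [0, 0, -1, -2, -2] -> [0, 0, -1, -2, -2]
Output sum: -5

Answer: -5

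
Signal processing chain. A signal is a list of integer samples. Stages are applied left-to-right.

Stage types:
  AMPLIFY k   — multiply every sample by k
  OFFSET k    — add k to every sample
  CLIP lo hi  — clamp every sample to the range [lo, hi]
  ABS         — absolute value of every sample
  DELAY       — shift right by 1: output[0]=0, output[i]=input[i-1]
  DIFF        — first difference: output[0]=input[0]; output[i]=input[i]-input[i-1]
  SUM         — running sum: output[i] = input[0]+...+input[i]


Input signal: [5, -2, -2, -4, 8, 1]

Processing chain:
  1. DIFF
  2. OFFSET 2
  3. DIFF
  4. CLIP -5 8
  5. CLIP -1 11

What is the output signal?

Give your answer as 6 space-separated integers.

Answer: 7 -1 7 -1 8 -1

Derivation:
Input: [5, -2, -2, -4, 8, 1]
Stage 1 (DIFF): s[0]=5, -2-5=-7, -2--2=0, -4--2=-2, 8--4=12, 1-8=-7 -> [5, -7, 0, -2, 12, -7]
Stage 2 (OFFSET 2): 5+2=7, -7+2=-5, 0+2=2, -2+2=0, 12+2=14, -7+2=-5 -> [7, -5, 2, 0, 14, -5]
Stage 3 (DIFF): s[0]=7, -5-7=-12, 2--5=7, 0-2=-2, 14-0=14, -5-14=-19 -> [7, -12, 7, -2, 14, -19]
Stage 4 (CLIP -5 8): clip(7,-5,8)=7, clip(-12,-5,8)=-5, clip(7,-5,8)=7, clip(-2,-5,8)=-2, clip(14,-5,8)=8, clip(-19,-5,8)=-5 -> [7, -5, 7, -2, 8, -5]
Stage 5 (CLIP -1 11): clip(7,-1,11)=7, clip(-5,-1,11)=-1, clip(7,-1,11)=7, clip(-2,-1,11)=-1, clip(8,-1,11)=8, clip(-5,-1,11)=-1 -> [7, -1, 7, -1, 8, -1]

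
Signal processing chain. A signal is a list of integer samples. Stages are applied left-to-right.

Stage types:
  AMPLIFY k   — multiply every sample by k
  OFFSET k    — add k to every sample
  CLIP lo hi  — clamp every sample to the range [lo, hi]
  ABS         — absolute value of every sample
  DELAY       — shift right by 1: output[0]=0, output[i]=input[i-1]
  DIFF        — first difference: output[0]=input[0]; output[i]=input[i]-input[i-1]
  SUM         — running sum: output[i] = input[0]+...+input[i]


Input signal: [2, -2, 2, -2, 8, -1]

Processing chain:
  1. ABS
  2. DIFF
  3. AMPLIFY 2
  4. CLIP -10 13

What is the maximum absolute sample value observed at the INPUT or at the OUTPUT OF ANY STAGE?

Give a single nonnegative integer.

Input: [2, -2, 2, -2, 8, -1] (max |s|=8)
Stage 1 (ABS): |2|=2, |-2|=2, |2|=2, |-2|=2, |8|=8, |-1|=1 -> [2, 2, 2, 2, 8, 1] (max |s|=8)
Stage 2 (DIFF): s[0]=2, 2-2=0, 2-2=0, 2-2=0, 8-2=6, 1-8=-7 -> [2, 0, 0, 0, 6, -7] (max |s|=7)
Stage 3 (AMPLIFY 2): 2*2=4, 0*2=0, 0*2=0, 0*2=0, 6*2=12, -7*2=-14 -> [4, 0, 0, 0, 12, -14] (max |s|=14)
Stage 4 (CLIP -10 13): clip(4,-10,13)=4, clip(0,-10,13)=0, clip(0,-10,13)=0, clip(0,-10,13)=0, clip(12,-10,13)=12, clip(-14,-10,13)=-10 -> [4, 0, 0, 0, 12, -10] (max |s|=12)
Overall max amplitude: 14

Answer: 14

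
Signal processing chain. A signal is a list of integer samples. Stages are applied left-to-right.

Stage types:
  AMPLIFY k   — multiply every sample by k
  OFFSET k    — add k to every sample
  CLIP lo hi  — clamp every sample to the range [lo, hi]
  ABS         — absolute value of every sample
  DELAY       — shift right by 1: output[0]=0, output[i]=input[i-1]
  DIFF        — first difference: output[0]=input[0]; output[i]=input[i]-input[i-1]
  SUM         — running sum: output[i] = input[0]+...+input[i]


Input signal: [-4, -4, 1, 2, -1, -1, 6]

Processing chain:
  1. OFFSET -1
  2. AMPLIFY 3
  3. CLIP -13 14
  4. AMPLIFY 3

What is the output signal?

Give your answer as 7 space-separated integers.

Input: [-4, -4, 1, 2, -1, -1, 6]
Stage 1 (OFFSET -1): -4+-1=-5, -4+-1=-5, 1+-1=0, 2+-1=1, -1+-1=-2, -1+-1=-2, 6+-1=5 -> [-5, -5, 0, 1, -2, -2, 5]
Stage 2 (AMPLIFY 3): -5*3=-15, -5*3=-15, 0*3=0, 1*3=3, -2*3=-6, -2*3=-6, 5*3=15 -> [-15, -15, 0, 3, -6, -6, 15]
Stage 3 (CLIP -13 14): clip(-15,-13,14)=-13, clip(-15,-13,14)=-13, clip(0,-13,14)=0, clip(3,-13,14)=3, clip(-6,-13,14)=-6, clip(-6,-13,14)=-6, clip(15,-13,14)=14 -> [-13, -13, 0, 3, -6, -6, 14]
Stage 4 (AMPLIFY 3): -13*3=-39, -13*3=-39, 0*3=0, 3*3=9, -6*3=-18, -6*3=-18, 14*3=42 -> [-39, -39, 0, 9, -18, -18, 42]

Answer: -39 -39 0 9 -18 -18 42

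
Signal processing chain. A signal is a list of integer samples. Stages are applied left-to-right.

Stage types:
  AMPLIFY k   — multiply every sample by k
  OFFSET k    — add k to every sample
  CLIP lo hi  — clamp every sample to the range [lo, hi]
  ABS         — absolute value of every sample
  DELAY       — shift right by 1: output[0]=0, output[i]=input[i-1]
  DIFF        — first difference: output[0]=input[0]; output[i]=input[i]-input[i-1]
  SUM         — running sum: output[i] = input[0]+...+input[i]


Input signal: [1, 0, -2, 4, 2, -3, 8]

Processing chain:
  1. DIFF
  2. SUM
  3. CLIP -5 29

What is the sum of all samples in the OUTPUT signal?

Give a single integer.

Input: [1, 0, -2, 4, 2, -3, 8]
Stage 1 (DIFF): s[0]=1, 0-1=-1, -2-0=-2, 4--2=6, 2-4=-2, -3-2=-5, 8--3=11 -> [1, -1, -2, 6, -2, -5, 11]
Stage 2 (SUM): sum[0..0]=1, sum[0..1]=0, sum[0..2]=-2, sum[0..3]=4, sum[0..4]=2, sum[0..5]=-3, sum[0..6]=8 -> [1, 0, -2, 4, 2, -3, 8]
Stage 3 (CLIP -5 29): clip(1,-5,29)=1, clip(0,-5,29)=0, clip(-2,-5,29)=-2, clip(4,-5,29)=4, clip(2,-5,29)=2, clip(-3,-5,29)=-3, clip(8,-5,29)=8 -> [1, 0, -2, 4, 2, -3, 8]
Output sum: 10

Answer: 10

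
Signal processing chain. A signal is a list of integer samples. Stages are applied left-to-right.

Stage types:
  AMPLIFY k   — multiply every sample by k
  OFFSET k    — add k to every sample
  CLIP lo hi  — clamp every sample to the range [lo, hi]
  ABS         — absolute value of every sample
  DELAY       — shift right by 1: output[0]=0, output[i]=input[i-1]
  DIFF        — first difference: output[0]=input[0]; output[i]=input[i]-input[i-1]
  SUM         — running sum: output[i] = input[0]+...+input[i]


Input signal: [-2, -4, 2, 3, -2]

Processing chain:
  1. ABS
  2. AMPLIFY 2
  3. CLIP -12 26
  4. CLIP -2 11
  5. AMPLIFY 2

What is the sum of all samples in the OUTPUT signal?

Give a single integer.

Input: [-2, -4, 2, 3, -2]
Stage 1 (ABS): |-2|=2, |-4|=4, |2|=2, |3|=3, |-2|=2 -> [2, 4, 2, 3, 2]
Stage 2 (AMPLIFY 2): 2*2=4, 4*2=8, 2*2=4, 3*2=6, 2*2=4 -> [4, 8, 4, 6, 4]
Stage 3 (CLIP -12 26): clip(4,-12,26)=4, clip(8,-12,26)=8, clip(4,-12,26)=4, clip(6,-12,26)=6, clip(4,-12,26)=4 -> [4, 8, 4, 6, 4]
Stage 4 (CLIP -2 11): clip(4,-2,11)=4, clip(8,-2,11)=8, clip(4,-2,11)=4, clip(6,-2,11)=6, clip(4,-2,11)=4 -> [4, 8, 4, 6, 4]
Stage 5 (AMPLIFY 2): 4*2=8, 8*2=16, 4*2=8, 6*2=12, 4*2=8 -> [8, 16, 8, 12, 8]
Output sum: 52

Answer: 52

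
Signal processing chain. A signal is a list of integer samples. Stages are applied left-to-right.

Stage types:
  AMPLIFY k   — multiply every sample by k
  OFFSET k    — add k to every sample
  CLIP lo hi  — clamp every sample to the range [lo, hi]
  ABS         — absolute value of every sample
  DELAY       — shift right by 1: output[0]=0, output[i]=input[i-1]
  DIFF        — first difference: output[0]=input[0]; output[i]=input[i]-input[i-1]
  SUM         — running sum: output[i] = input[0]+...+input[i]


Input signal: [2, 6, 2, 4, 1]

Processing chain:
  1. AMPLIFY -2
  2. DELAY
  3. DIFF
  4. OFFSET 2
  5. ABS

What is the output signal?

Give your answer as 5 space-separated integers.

Answer: 2 2 6 10 2

Derivation:
Input: [2, 6, 2, 4, 1]
Stage 1 (AMPLIFY -2): 2*-2=-4, 6*-2=-12, 2*-2=-4, 4*-2=-8, 1*-2=-2 -> [-4, -12, -4, -8, -2]
Stage 2 (DELAY): [0, -4, -12, -4, -8] = [0, -4, -12, -4, -8] -> [0, -4, -12, -4, -8]
Stage 3 (DIFF): s[0]=0, -4-0=-4, -12--4=-8, -4--12=8, -8--4=-4 -> [0, -4, -8, 8, -4]
Stage 4 (OFFSET 2): 0+2=2, -4+2=-2, -8+2=-6, 8+2=10, -4+2=-2 -> [2, -2, -6, 10, -2]
Stage 5 (ABS): |2|=2, |-2|=2, |-6|=6, |10|=10, |-2|=2 -> [2, 2, 6, 10, 2]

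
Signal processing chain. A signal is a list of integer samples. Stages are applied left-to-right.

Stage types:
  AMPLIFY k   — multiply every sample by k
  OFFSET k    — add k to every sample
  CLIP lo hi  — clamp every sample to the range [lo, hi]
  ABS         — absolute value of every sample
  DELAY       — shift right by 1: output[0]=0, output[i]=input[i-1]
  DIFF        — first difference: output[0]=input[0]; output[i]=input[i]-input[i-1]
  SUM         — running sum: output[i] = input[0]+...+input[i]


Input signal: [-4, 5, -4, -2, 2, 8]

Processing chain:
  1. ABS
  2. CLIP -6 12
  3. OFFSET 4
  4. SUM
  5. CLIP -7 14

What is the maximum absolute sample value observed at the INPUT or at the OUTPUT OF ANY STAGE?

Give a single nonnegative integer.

Answer: 49

Derivation:
Input: [-4, 5, -4, -2, 2, 8] (max |s|=8)
Stage 1 (ABS): |-4|=4, |5|=5, |-4|=4, |-2|=2, |2|=2, |8|=8 -> [4, 5, 4, 2, 2, 8] (max |s|=8)
Stage 2 (CLIP -6 12): clip(4,-6,12)=4, clip(5,-6,12)=5, clip(4,-6,12)=4, clip(2,-6,12)=2, clip(2,-6,12)=2, clip(8,-6,12)=8 -> [4, 5, 4, 2, 2, 8] (max |s|=8)
Stage 3 (OFFSET 4): 4+4=8, 5+4=9, 4+4=8, 2+4=6, 2+4=6, 8+4=12 -> [8, 9, 8, 6, 6, 12] (max |s|=12)
Stage 4 (SUM): sum[0..0]=8, sum[0..1]=17, sum[0..2]=25, sum[0..3]=31, sum[0..4]=37, sum[0..5]=49 -> [8, 17, 25, 31, 37, 49] (max |s|=49)
Stage 5 (CLIP -7 14): clip(8,-7,14)=8, clip(17,-7,14)=14, clip(25,-7,14)=14, clip(31,-7,14)=14, clip(37,-7,14)=14, clip(49,-7,14)=14 -> [8, 14, 14, 14, 14, 14] (max |s|=14)
Overall max amplitude: 49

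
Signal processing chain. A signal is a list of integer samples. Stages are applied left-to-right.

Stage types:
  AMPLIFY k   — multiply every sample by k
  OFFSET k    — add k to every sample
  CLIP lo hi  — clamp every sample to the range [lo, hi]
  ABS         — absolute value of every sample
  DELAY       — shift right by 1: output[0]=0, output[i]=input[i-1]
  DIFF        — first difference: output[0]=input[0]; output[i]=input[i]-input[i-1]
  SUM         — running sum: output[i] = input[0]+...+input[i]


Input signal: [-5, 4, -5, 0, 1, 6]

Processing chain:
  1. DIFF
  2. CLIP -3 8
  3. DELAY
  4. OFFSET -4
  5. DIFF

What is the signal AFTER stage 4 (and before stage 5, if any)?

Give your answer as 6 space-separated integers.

Answer: -4 -7 4 -7 1 -3

Derivation:
Input: [-5, 4, -5, 0, 1, 6]
Stage 1 (DIFF): s[0]=-5, 4--5=9, -5-4=-9, 0--5=5, 1-0=1, 6-1=5 -> [-5, 9, -9, 5, 1, 5]
Stage 2 (CLIP -3 8): clip(-5,-3,8)=-3, clip(9,-3,8)=8, clip(-9,-3,8)=-3, clip(5,-3,8)=5, clip(1,-3,8)=1, clip(5,-3,8)=5 -> [-3, 8, -3, 5, 1, 5]
Stage 3 (DELAY): [0, -3, 8, -3, 5, 1] = [0, -3, 8, -3, 5, 1] -> [0, -3, 8, -3, 5, 1]
Stage 4 (OFFSET -4): 0+-4=-4, -3+-4=-7, 8+-4=4, -3+-4=-7, 5+-4=1, 1+-4=-3 -> [-4, -7, 4, -7, 1, -3]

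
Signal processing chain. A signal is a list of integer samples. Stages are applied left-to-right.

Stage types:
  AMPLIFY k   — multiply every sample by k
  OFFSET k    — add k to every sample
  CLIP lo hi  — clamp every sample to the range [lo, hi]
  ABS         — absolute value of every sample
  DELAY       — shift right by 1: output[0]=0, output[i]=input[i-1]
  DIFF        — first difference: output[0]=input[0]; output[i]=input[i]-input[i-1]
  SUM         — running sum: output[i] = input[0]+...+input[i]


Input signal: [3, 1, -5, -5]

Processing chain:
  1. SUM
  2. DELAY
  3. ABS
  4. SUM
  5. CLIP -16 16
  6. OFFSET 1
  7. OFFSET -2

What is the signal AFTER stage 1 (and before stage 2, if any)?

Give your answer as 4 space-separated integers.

Answer: 3 4 -1 -6

Derivation:
Input: [3, 1, -5, -5]
Stage 1 (SUM): sum[0..0]=3, sum[0..1]=4, sum[0..2]=-1, sum[0..3]=-6 -> [3, 4, -1, -6]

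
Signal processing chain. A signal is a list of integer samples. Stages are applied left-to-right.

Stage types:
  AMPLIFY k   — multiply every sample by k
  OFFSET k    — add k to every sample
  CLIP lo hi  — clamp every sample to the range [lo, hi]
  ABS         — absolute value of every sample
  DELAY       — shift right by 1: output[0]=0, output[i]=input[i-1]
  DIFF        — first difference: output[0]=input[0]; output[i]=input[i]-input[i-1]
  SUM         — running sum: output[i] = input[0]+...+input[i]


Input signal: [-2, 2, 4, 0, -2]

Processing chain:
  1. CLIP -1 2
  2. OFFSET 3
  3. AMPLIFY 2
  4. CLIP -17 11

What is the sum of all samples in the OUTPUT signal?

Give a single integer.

Answer: 34

Derivation:
Input: [-2, 2, 4, 0, -2]
Stage 1 (CLIP -1 2): clip(-2,-1,2)=-1, clip(2,-1,2)=2, clip(4,-1,2)=2, clip(0,-1,2)=0, clip(-2,-1,2)=-1 -> [-1, 2, 2, 0, -1]
Stage 2 (OFFSET 3): -1+3=2, 2+3=5, 2+3=5, 0+3=3, -1+3=2 -> [2, 5, 5, 3, 2]
Stage 3 (AMPLIFY 2): 2*2=4, 5*2=10, 5*2=10, 3*2=6, 2*2=4 -> [4, 10, 10, 6, 4]
Stage 4 (CLIP -17 11): clip(4,-17,11)=4, clip(10,-17,11)=10, clip(10,-17,11)=10, clip(6,-17,11)=6, clip(4,-17,11)=4 -> [4, 10, 10, 6, 4]
Output sum: 34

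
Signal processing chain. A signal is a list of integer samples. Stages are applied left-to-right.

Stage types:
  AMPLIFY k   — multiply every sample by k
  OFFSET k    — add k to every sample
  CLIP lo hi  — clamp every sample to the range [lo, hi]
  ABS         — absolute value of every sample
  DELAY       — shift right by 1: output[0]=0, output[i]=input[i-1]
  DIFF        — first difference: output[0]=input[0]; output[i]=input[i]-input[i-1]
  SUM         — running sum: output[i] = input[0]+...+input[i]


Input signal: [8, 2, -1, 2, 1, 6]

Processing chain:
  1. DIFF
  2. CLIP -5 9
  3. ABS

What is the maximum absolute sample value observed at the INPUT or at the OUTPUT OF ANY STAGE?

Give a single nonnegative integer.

Answer: 8

Derivation:
Input: [8, 2, -1, 2, 1, 6] (max |s|=8)
Stage 1 (DIFF): s[0]=8, 2-8=-6, -1-2=-3, 2--1=3, 1-2=-1, 6-1=5 -> [8, -6, -3, 3, -1, 5] (max |s|=8)
Stage 2 (CLIP -5 9): clip(8,-5,9)=8, clip(-6,-5,9)=-5, clip(-3,-5,9)=-3, clip(3,-5,9)=3, clip(-1,-5,9)=-1, clip(5,-5,9)=5 -> [8, -5, -3, 3, -1, 5] (max |s|=8)
Stage 3 (ABS): |8|=8, |-5|=5, |-3|=3, |3|=3, |-1|=1, |5|=5 -> [8, 5, 3, 3, 1, 5] (max |s|=8)
Overall max amplitude: 8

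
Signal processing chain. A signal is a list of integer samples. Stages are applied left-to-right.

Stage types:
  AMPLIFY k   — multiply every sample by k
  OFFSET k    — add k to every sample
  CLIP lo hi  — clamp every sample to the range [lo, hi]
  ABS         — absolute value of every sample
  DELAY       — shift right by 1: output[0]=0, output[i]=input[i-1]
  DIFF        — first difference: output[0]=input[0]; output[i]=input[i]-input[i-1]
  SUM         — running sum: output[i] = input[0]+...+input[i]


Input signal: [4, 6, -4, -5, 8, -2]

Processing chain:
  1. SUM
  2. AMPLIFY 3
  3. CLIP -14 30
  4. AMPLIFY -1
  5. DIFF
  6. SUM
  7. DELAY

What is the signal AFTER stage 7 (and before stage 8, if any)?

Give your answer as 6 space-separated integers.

Input: [4, 6, -4, -5, 8, -2]
Stage 1 (SUM): sum[0..0]=4, sum[0..1]=10, sum[0..2]=6, sum[0..3]=1, sum[0..4]=9, sum[0..5]=7 -> [4, 10, 6, 1, 9, 7]
Stage 2 (AMPLIFY 3): 4*3=12, 10*3=30, 6*3=18, 1*3=3, 9*3=27, 7*3=21 -> [12, 30, 18, 3, 27, 21]
Stage 3 (CLIP -14 30): clip(12,-14,30)=12, clip(30,-14,30)=30, clip(18,-14,30)=18, clip(3,-14,30)=3, clip(27,-14,30)=27, clip(21,-14,30)=21 -> [12, 30, 18, 3, 27, 21]
Stage 4 (AMPLIFY -1): 12*-1=-12, 30*-1=-30, 18*-1=-18, 3*-1=-3, 27*-1=-27, 21*-1=-21 -> [-12, -30, -18, -3, -27, -21]
Stage 5 (DIFF): s[0]=-12, -30--12=-18, -18--30=12, -3--18=15, -27--3=-24, -21--27=6 -> [-12, -18, 12, 15, -24, 6]
Stage 6 (SUM): sum[0..0]=-12, sum[0..1]=-30, sum[0..2]=-18, sum[0..3]=-3, sum[0..4]=-27, sum[0..5]=-21 -> [-12, -30, -18, -3, -27, -21]
Stage 7 (DELAY): [0, -12, -30, -18, -3, -27] = [0, -12, -30, -18, -3, -27] -> [0, -12, -30, -18, -3, -27]

Answer: 0 -12 -30 -18 -3 -27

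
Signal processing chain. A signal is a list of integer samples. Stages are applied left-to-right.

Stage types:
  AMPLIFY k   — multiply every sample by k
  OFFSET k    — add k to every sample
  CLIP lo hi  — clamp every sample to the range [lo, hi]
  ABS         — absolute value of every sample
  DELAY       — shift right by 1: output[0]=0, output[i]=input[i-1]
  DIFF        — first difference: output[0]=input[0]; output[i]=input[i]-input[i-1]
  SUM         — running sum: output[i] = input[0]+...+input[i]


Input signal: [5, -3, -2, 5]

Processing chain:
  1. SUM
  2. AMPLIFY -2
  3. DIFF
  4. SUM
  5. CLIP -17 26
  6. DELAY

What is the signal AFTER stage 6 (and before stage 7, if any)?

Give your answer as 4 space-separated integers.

Input: [5, -3, -2, 5]
Stage 1 (SUM): sum[0..0]=5, sum[0..1]=2, sum[0..2]=0, sum[0..3]=5 -> [5, 2, 0, 5]
Stage 2 (AMPLIFY -2): 5*-2=-10, 2*-2=-4, 0*-2=0, 5*-2=-10 -> [-10, -4, 0, -10]
Stage 3 (DIFF): s[0]=-10, -4--10=6, 0--4=4, -10-0=-10 -> [-10, 6, 4, -10]
Stage 4 (SUM): sum[0..0]=-10, sum[0..1]=-4, sum[0..2]=0, sum[0..3]=-10 -> [-10, -4, 0, -10]
Stage 5 (CLIP -17 26): clip(-10,-17,26)=-10, clip(-4,-17,26)=-4, clip(0,-17,26)=0, clip(-10,-17,26)=-10 -> [-10, -4, 0, -10]
Stage 6 (DELAY): [0, -10, -4, 0] = [0, -10, -4, 0] -> [0, -10, -4, 0]

Answer: 0 -10 -4 0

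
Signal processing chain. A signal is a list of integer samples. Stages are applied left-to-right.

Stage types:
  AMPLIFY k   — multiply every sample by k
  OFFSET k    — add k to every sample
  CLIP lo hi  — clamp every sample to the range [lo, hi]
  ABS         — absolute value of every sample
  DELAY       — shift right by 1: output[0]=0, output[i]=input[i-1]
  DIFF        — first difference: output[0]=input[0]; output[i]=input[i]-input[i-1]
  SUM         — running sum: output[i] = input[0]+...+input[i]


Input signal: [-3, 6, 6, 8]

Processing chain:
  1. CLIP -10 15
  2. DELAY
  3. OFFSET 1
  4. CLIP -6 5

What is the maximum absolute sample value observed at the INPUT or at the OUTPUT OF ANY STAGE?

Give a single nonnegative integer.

Input: [-3, 6, 6, 8] (max |s|=8)
Stage 1 (CLIP -10 15): clip(-3,-10,15)=-3, clip(6,-10,15)=6, clip(6,-10,15)=6, clip(8,-10,15)=8 -> [-3, 6, 6, 8] (max |s|=8)
Stage 2 (DELAY): [0, -3, 6, 6] = [0, -3, 6, 6] -> [0, -3, 6, 6] (max |s|=6)
Stage 3 (OFFSET 1): 0+1=1, -3+1=-2, 6+1=7, 6+1=7 -> [1, -2, 7, 7] (max |s|=7)
Stage 4 (CLIP -6 5): clip(1,-6,5)=1, clip(-2,-6,5)=-2, clip(7,-6,5)=5, clip(7,-6,5)=5 -> [1, -2, 5, 5] (max |s|=5)
Overall max amplitude: 8

Answer: 8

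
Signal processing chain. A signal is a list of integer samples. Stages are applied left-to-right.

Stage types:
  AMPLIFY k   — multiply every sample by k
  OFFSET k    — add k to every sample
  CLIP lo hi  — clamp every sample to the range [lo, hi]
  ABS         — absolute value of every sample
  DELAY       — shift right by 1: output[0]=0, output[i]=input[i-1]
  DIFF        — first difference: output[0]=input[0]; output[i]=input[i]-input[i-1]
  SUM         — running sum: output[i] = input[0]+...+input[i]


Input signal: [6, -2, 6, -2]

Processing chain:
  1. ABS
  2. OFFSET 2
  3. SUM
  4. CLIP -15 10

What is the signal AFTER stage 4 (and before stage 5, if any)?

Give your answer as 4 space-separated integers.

Answer: 8 10 10 10

Derivation:
Input: [6, -2, 6, -2]
Stage 1 (ABS): |6|=6, |-2|=2, |6|=6, |-2|=2 -> [6, 2, 6, 2]
Stage 2 (OFFSET 2): 6+2=8, 2+2=4, 6+2=8, 2+2=4 -> [8, 4, 8, 4]
Stage 3 (SUM): sum[0..0]=8, sum[0..1]=12, sum[0..2]=20, sum[0..3]=24 -> [8, 12, 20, 24]
Stage 4 (CLIP -15 10): clip(8,-15,10)=8, clip(12,-15,10)=10, clip(20,-15,10)=10, clip(24,-15,10)=10 -> [8, 10, 10, 10]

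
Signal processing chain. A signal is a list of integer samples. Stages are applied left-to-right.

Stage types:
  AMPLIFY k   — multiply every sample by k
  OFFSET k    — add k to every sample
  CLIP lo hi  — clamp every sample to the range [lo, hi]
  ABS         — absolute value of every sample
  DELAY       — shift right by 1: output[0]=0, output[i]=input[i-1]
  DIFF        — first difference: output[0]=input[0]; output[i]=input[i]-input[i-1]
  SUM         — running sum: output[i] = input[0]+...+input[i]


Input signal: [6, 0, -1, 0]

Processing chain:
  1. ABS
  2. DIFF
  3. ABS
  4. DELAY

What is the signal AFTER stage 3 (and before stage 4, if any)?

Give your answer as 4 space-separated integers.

Answer: 6 6 1 1

Derivation:
Input: [6, 0, -1, 0]
Stage 1 (ABS): |6|=6, |0|=0, |-1|=1, |0|=0 -> [6, 0, 1, 0]
Stage 2 (DIFF): s[0]=6, 0-6=-6, 1-0=1, 0-1=-1 -> [6, -6, 1, -1]
Stage 3 (ABS): |6|=6, |-6|=6, |1|=1, |-1|=1 -> [6, 6, 1, 1]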